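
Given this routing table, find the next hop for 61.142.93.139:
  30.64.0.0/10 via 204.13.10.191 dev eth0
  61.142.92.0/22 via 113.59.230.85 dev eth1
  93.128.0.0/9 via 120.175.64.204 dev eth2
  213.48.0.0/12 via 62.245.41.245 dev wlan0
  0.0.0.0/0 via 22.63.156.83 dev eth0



Longest prefix match for 61.142.93.139:
  /10 30.64.0.0: no
  /22 61.142.92.0: MATCH
  /9 93.128.0.0: no
  /12 213.48.0.0: no
  /0 0.0.0.0: MATCH
Selected: next-hop 113.59.230.85 via eth1 (matched /22)


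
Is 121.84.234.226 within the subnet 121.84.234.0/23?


Subnet network: 121.84.234.0
Test IP AND mask: 121.84.234.0
Yes, 121.84.234.226 is in 121.84.234.0/23


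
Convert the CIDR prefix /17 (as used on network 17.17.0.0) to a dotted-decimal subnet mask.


/17 means 17 network bits, 15 host bits
Binary: 11111111111111111000000000000000
Mask: 255.255.128.0


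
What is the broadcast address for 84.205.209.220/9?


Network: 84.128.0.0/9
Host bits = 23
Set all host bits to 1:
Broadcast: 84.255.255.255


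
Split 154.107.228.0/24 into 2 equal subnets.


New prefix = 24 + 1 = 25
Each subnet has 128 addresses
  154.107.228.0/25
  154.107.228.128/25
Subnets: 154.107.228.0/25, 154.107.228.128/25


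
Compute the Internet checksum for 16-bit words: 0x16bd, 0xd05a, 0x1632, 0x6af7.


Sum all words (with carry folding):
+ 0x16bd = 0x16bd
+ 0xd05a = 0xe717
+ 0x1632 = 0xfd49
+ 0x6af7 = 0x6841
One's complement: ~0x6841
Checksum = 0x97be


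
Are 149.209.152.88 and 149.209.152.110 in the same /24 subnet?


Mask: 255.255.255.0
149.209.152.88 AND mask = 149.209.152.0
149.209.152.110 AND mask = 149.209.152.0
Yes, same subnet (149.209.152.0)


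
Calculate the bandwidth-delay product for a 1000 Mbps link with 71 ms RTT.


BDP = bandwidth * RTT
= 1000 Mbps * 71 ms
= 1000 * 1e6 * 71 / 1000 bits
= 71000000 bits
= 8875000 bytes
= 8666.9922 KB
BDP = 71000000 bits (8875000 bytes)


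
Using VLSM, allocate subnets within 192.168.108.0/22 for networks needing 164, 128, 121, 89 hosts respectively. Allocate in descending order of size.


164 hosts -> /24 (254 usable): 192.168.108.0/24
128 hosts -> /24 (254 usable): 192.168.109.0/24
121 hosts -> /25 (126 usable): 192.168.110.0/25
89 hosts -> /25 (126 usable): 192.168.110.128/25
Allocation: 192.168.108.0/24 (164 hosts, 254 usable); 192.168.109.0/24 (128 hosts, 254 usable); 192.168.110.0/25 (121 hosts, 126 usable); 192.168.110.128/25 (89 hosts, 126 usable)


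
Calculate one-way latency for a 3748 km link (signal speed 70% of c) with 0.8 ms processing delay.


Speed = 0.7 * 3e5 km/s = 210000 km/s
Propagation delay = 3748 / 210000 = 0.0178 s = 17.8476 ms
Processing delay = 0.8 ms
Total one-way latency = 18.6476 ms


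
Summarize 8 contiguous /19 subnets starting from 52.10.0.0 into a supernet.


Original prefix: /19
Number of subnets: 8 = 2^3
New prefix = 19 - 3 = 16
Supernet: 52.10.0.0/16


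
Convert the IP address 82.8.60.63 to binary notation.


82 = 01010010
8 = 00001000
60 = 00111100
63 = 00111111
Binary: 01010010.00001000.00111100.00111111


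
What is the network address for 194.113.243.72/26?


IP:   11000010.01110001.11110011.01001000
Mask: 11111111.11111111.11111111.11000000
AND operation:
Net:  11000010.01110001.11110011.01000000
Network: 194.113.243.64/26


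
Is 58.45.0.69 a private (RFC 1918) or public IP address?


RFC 1918 private ranges:
  10.0.0.0/8 (10.0.0.0 - 10.255.255.255)
  172.16.0.0/12 (172.16.0.0 - 172.31.255.255)
  192.168.0.0/16 (192.168.0.0 - 192.168.255.255)
Public (not in any RFC 1918 range)


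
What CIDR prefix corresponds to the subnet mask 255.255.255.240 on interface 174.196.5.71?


Binary: 11111111.11111111.11111111.11110000
Count leading 1s
Prefix: /28


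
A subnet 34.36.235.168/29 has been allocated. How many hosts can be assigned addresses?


Host bits = 32 - 29 = 3
Total addresses = 2^3 = 8
Usable = total - 2 (network and broadcast)
Usable hosts: 6


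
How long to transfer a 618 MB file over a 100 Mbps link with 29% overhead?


Effective throughput = 100 * (1 - 29/100) = 71 Mbps
File size in Mb = 618 * 8 = 4944 Mb
Time = 4944 / 71
Time = 69.6338 seconds


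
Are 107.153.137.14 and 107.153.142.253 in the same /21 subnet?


Mask: 255.255.248.0
107.153.137.14 AND mask = 107.153.136.0
107.153.142.253 AND mask = 107.153.136.0
Yes, same subnet (107.153.136.0)


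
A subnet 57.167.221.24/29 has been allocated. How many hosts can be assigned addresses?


Host bits = 32 - 29 = 3
Total addresses = 2^3 = 8
Usable = total - 2 (network and broadcast)
Usable hosts: 6


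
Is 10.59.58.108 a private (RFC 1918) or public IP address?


RFC 1918 private ranges:
  10.0.0.0/8 (10.0.0.0 - 10.255.255.255)
  172.16.0.0/12 (172.16.0.0 - 172.31.255.255)
  192.168.0.0/16 (192.168.0.0 - 192.168.255.255)
Private (in 10.0.0.0/8)


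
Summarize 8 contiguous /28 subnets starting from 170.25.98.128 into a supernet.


Original prefix: /28
Number of subnets: 8 = 2^3
New prefix = 28 - 3 = 25
Supernet: 170.25.98.128/25


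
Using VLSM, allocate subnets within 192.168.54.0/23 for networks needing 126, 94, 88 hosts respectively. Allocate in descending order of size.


126 hosts -> /25 (126 usable): 192.168.54.0/25
94 hosts -> /25 (126 usable): 192.168.54.128/25
88 hosts -> /25 (126 usable): 192.168.55.0/25
Allocation: 192.168.54.0/25 (126 hosts, 126 usable); 192.168.54.128/25 (94 hosts, 126 usable); 192.168.55.0/25 (88 hosts, 126 usable)


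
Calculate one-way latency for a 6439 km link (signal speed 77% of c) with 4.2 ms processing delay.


Speed = 0.77 * 3e5 km/s = 231000 km/s
Propagation delay = 6439 / 231000 = 0.0279 s = 27.8745 ms
Processing delay = 4.2 ms
Total one-way latency = 32.0745 ms


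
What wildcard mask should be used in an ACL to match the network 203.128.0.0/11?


Subnet mask: 255.224.0.0
Wildcard = 255.255.255.255 - subnet mask
255 - 255 = 0
255 - 224 = 31
255 - 0 = 255
255 - 0 = 255
Wildcard: 0.31.255.255


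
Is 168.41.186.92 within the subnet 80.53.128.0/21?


Subnet network: 80.53.128.0
Test IP AND mask: 168.41.184.0
No, 168.41.186.92 is not in 80.53.128.0/21


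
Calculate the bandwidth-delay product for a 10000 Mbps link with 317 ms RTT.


BDP = bandwidth * RTT
= 10000 Mbps * 317 ms
= 10000 * 1e6 * 317 / 1000 bits
= 3170000000 bits
= 396250000 bytes
= 386962.8906 KB
BDP = 3170000000 bits (396250000 bytes)


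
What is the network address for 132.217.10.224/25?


IP:   10000100.11011001.00001010.11100000
Mask: 11111111.11111111.11111111.10000000
AND operation:
Net:  10000100.11011001.00001010.10000000
Network: 132.217.10.128/25


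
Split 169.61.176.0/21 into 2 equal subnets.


New prefix = 21 + 1 = 22
Each subnet has 1024 addresses
  169.61.176.0/22
  169.61.180.0/22
Subnets: 169.61.176.0/22, 169.61.180.0/22


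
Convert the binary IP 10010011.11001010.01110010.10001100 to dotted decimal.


10010011 = 147
11001010 = 202
01110010 = 114
10001100 = 140
IP: 147.202.114.140


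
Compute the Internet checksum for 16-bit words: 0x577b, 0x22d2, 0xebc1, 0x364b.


Sum all words (with carry folding):
+ 0x577b = 0x577b
+ 0x22d2 = 0x7a4d
+ 0xebc1 = 0x660f
+ 0x364b = 0x9c5a
One's complement: ~0x9c5a
Checksum = 0x63a5


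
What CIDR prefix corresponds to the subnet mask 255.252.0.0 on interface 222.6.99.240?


Binary: 11111111.11111100.00000000.00000000
Count leading 1s
Prefix: /14


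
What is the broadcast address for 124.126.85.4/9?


Network: 124.0.0.0/9
Host bits = 23
Set all host bits to 1:
Broadcast: 124.127.255.255


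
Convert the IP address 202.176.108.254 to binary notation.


202 = 11001010
176 = 10110000
108 = 01101100
254 = 11111110
Binary: 11001010.10110000.01101100.11111110


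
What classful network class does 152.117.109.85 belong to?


First octet: 152
Binary: 10011000
10xxxxxx -> Class B (128-191)
Class B, default mask 255.255.0.0 (/16)


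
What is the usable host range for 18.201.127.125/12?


Network: 18.192.0.0
Broadcast: 18.207.255.255
First usable = network + 1
Last usable = broadcast - 1
Range: 18.192.0.1 to 18.207.255.254


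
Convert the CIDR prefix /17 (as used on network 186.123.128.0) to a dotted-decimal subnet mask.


/17 means 17 network bits, 15 host bits
Binary: 11111111111111111000000000000000
Mask: 255.255.128.0


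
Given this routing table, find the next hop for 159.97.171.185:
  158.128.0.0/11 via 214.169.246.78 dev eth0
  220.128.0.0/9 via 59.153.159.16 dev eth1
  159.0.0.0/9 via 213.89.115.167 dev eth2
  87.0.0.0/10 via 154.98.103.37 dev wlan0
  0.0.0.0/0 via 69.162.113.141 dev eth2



Longest prefix match for 159.97.171.185:
  /11 158.128.0.0: no
  /9 220.128.0.0: no
  /9 159.0.0.0: MATCH
  /10 87.0.0.0: no
  /0 0.0.0.0: MATCH
Selected: next-hop 213.89.115.167 via eth2 (matched /9)


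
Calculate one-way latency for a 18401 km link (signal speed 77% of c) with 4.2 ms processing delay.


Speed = 0.77 * 3e5 km/s = 231000 km/s
Propagation delay = 18401 / 231000 = 0.0797 s = 79.658 ms
Processing delay = 4.2 ms
Total one-way latency = 83.858 ms


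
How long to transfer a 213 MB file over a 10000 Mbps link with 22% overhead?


Effective throughput = 10000 * (1 - 22/100) = 7800 Mbps
File size in Mb = 213 * 8 = 1704 Mb
Time = 1704 / 7800
Time = 0.2185 seconds


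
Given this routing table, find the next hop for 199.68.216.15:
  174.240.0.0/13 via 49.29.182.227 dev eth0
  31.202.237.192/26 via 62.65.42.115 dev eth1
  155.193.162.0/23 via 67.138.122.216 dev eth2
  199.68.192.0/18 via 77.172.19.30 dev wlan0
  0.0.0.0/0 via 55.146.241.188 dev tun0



Longest prefix match for 199.68.216.15:
  /13 174.240.0.0: no
  /26 31.202.237.192: no
  /23 155.193.162.0: no
  /18 199.68.192.0: MATCH
  /0 0.0.0.0: MATCH
Selected: next-hop 77.172.19.30 via wlan0 (matched /18)


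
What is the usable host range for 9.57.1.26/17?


Network: 9.57.0.0
Broadcast: 9.57.127.255
First usable = network + 1
Last usable = broadcast - 1
Range: 9.57.0.1 to 9.57.127.254


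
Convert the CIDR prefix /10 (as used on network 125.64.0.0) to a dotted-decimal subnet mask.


/10 means 10 network bits, 22 host bits
Binary: 11111111110000000000000000000000
Mask: 255.192.0.0


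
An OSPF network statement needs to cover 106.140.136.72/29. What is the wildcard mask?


Subnet mask: 255.255.255.248
Wildcard = 255.255.255.255 - subnet mask
255 - 255 = 0
255 - 255 = 0
255 - 255 = 0
255 - 248 = 7
Wildcard: 0.0.0.7


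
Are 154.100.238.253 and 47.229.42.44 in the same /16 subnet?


Mask: 255.255.0.0
154.100.238.253 AND mask = 154.100.0.0
47.229.42.44 AND mask = 47.229.0.0
No, different subnets (154.100.0.0 vs 47.229.0.0)


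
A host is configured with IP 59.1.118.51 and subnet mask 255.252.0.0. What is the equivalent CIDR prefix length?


Binary: 11111111.11111100.00000000.00000000
Count leading 1s
Prefix: /14


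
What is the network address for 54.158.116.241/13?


IP:   00110110.10011110.01110100.11110001
Mask: 11111111.11111000.00000000.00000000
AND operation:
Net:  00110110.10011000.00000000.00000000
Network: 54.152.0.0/13


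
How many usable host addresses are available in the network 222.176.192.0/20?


Host bits = 32 - 20 = 12
Total addresses = 2^12 = 4096
Usable = total - 2 (network and broadcast)
Usable hosts: 4094


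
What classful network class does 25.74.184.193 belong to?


First octet: 25
Binary: 00011001
0xxxxxxx -> Class A (1-126)
Class A, default mask 255.0.0.0 (/8)


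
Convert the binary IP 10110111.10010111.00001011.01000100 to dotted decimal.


10110111 = 183
10010111 = 151
00001011 = 11
01000100 = 68
IP: 183.151.11.68


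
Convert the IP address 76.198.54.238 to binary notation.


76 = 01001100
198 = 11000110
54 = 00110110
238 = 11101110
Binary: 01001100.11000110.00110110.11101110


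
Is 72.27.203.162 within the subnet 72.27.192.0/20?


Subnet network: 72.27.192.0
Test IP AND mask: 72.27.192.0
Yes, 72.27.203.162 is in 72.27.192.0/20


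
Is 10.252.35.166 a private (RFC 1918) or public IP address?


RFC 1918 private ranges:
  10.0.0.0/8 (10.0.0.0 - 10.255.255.255)
  172.16.0.0/12 (172.16.0.0 - 172.31.255.255)
  192.168.0.0/16 (192.168.0.0 - 192.168.255.255)
Private (in 10.0.0.0/8)


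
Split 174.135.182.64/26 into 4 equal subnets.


New prefix = 26 + 2 = 28
Each subnet has 16 addresses
  174.135.182.64/28
  174.135.182.80/28
  174.135.182.96/28
  174.135.182.112/28
Subnets: 174.135.182.64/28, 174.135.182.80/28, 174.135.182.96/28, 174.135.182.112/28


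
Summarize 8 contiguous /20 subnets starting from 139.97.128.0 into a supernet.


Original prefix: /20
Number of subnets: 8 = 2^3
New prefix = 20 - 3 = 17
Supernet: 139.97.128.0/17


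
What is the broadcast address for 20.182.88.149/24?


Network: 20.182.88.0/24
Host bits = 8
Set all host bits to 1:
Broadcast: 20.182.88.255


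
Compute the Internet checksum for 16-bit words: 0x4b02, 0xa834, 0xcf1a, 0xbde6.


Sum all words (with carry folding):
+ 0x4b02 = 0x4b02
+ 0xa834 = 0xf336
+ 0xcf1a = 0xc251
+ 0xbde6 = 0x8038
One's complement: ~0x8038
Checksum = 0x7fc7


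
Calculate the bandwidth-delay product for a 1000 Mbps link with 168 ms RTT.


BDP = bandwidth * RTT
= 1000 Mbps * 168 ms
= 1000 * 1e6 * 168 / 1000 bits
= 168000000 bits
= 21000000 bytes
= 20507.8125 KB
BDP = 168000000 bits (21000000 bytes)


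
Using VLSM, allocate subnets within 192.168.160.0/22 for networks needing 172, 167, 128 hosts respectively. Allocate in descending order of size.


172 hosts -> /24 (254 usable): 192.168.160.0/24
167 hosts -> /24 (254 usable): 192.168.161.0/24
128 hosts -> /24 (254 usable): 192.168.162.0/24
Allocation: 192.168.160.0/24 (172 hosts, 254 usable); 192.168.161.0/24 (167 hosts, 254 usable); 192.168.162.0/24 (128 hosts, 254 usable)


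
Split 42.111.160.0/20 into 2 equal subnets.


New prefix = 20 + 1 = 21
Each subnet has 2048 addresses
  42.111.160.0/21
  42.111.168.0/21
Subnets: 42.111.160.0/21, 42.111.168.0/21


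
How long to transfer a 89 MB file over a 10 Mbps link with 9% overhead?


Effective throughput = 10 * (1 - 9/100) = 9.1 Mbps
File size in Mb = 89 * 8 = 712 Mb
Time = 712 / 9.1
Time = 78.2418 seconds


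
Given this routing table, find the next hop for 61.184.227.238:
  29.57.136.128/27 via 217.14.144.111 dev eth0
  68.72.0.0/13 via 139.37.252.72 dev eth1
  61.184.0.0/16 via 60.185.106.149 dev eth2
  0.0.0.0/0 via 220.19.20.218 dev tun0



Longest prefix match for 61.184.227.238:
  /27 29.57.136.128: no
  /13 68.72.0.0: no
  /16 61.184.0.0: MATCH
  /0 0.0.0.0: MATCH
Selected: next-hop 60.185.106.149 via eth2 (matched /16)


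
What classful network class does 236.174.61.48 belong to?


First octet: 236
Binary: 11101100
1110xxxx -> Class D (224-239)
Class D (multicast), default mask N/A


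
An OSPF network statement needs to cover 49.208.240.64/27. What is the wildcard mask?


Subnet mask: 255.255.255.224
Wildcard = 255.255.255.255 - subnet mask
255 - 255 = 0
255 - 255 = 0
255 - 255 = 0
255 - 224 = 31
Wildcard: 0.0.0.31


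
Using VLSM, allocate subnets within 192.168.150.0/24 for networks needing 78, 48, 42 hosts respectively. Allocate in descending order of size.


78 hosts -> /25 (126 usable): 192.168.150.0/25
48 hosts -> /26 (62 usable): 192.168.150.128/26
42 hosts -> /26 (62 usable): 192.168.150.192/26
Allocation: 192.168.150.0/25 (78 hosts, 126 usable); 192.168.150.128/26 (48 hosts, 62 usable); 192.168.150.192/26 (42 hosts, 62 usable)


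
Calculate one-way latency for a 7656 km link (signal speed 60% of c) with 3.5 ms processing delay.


Speed = 0.6 * 3e5 km/s = 180000 km/s
Propagation delay = 7656 / 180000 = 0.0425 s = 42.5333 ms
Processing delay = 3.5 ms
Total one-way latency = 46.0333 ms


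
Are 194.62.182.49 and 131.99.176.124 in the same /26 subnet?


Mask: 255.255.255.192
194.62.182.49 AND mask = 194.62.182.0
131.99.176.124 AND mask = 131.99.176.64
No, different subnets (194.62.182.0 vs 131.99.176.64)


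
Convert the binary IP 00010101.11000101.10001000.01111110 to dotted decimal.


00010101 = 21
11000101 = 197
10001000 = 136
01111110 = 126
IP: 21.197.136.126


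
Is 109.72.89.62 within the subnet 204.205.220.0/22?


Subnet network: 204.205.220.0
Test IP AND mask: 109.72.88.0
No, 109.72.89.62 is not in 204.205.220.0/22


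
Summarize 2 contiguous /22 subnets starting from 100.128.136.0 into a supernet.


Original prefix: /22
Number of subnets: 2 = 2^1
New prefix = 22 - 1 = 21
Supernet: 100.128.136.0/21


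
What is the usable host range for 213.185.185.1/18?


Network: 213.185.128.0
Broadcast: 213.185.191.255
First usable = network + 1
Last usable = broadcast - 1
Range: 213.185.128.1 to 213.185.191.254


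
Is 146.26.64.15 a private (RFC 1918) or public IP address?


RFC 1918 private ranges:
  10.0.0.0/8 (10.0.0.0 - 10.255.255.255)
  172.16.0.0/12 (172.16.0.0 - 172.31.255.255)
  192.168.0.0/16 (192.168.0.0 - 192.168.255.255)
Public (not in any RFC 1918 range)


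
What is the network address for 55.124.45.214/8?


IP:   00110111.01111100.00101101.11010110
Mask: 11111111.00000000.00000000.00000000
AND operation:
Net:  00110111.00000000.00000000.00000000
Network: 55.0.0.0/8


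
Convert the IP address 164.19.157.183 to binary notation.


164 = 10100100
19 = 00010011
157 = 10011101
183 = 10110111
Binary: 10100100.00010011.10011101.10110111


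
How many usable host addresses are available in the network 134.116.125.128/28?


Host bits = 32 - 28 = 4
Total addresses = 2^4 = 16
Usable = total - 2 (network and broadcast)
Usable hosts: 14


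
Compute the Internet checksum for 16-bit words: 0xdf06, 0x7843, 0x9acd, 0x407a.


Sum all words (with carry folding):
+ 0xdf06 = 0xdf06
+ 0x7843 = 0x574a
+ 0x9acd = 0xf217
+ 0x407a = 0x3292
One's complement: ~0x3292
Checksum = 0xcd6d


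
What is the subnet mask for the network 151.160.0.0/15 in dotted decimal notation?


/15 means 15 network bits, 17 host bits
Binary: 11111111111111100000000000000000
Mask: 255.254.0.0


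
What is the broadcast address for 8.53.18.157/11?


Network: 8.32.0.0/11
Host bits = 21
Set all host bits to 1:
Broadcast: 8.63.255.255


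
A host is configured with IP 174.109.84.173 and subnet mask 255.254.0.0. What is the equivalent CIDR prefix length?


Binary: 11111111.11111110.00000000.00000000
Count leading 1s
Prefix: /15


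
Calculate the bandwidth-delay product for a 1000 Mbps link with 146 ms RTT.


BDP = bandwidth * RTT
= 1000 Mbps * 146 ms
= 1000 * 1e6 * 146 / 1000 bits
= 146000000 bits
= 18250000 bytes
= 17822.2656 KB
BDP = 146000000 bits (18250000 bytes)


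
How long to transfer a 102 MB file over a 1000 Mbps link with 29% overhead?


Effective throughput = 1000 * (1 - 29/100) = 710 Mbps
File size in Mb = 102 * 8 = 816 Mb
Time = 816 / 710
Time = 1.1493 seconds


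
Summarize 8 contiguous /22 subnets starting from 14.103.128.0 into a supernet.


Original prefix: /22
Number of subnets: 8 = 2^3
New prefix = 22 - 3 = 19
Supernet: 14.103.128.0/19


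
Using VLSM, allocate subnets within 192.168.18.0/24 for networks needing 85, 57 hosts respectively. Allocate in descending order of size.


85 hosts -> /25 (126 usable): 192.168.18.0/25
57 hosts -> /26 (62 usable): 192.168.18.128/26
Allocation: 192.168.18.0/25 (85 hosts, 126 usable); 192.168.18.128/26 (57 hosts, 62 usable)


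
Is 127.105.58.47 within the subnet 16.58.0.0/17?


Subnet network: 16.58.0.0
Test IP AND mask: 127.105.0.0
No, 127.105.58.47 is not in 16.58.0.0/17


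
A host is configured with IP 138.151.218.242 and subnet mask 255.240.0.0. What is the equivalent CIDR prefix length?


Binary: 11111111.11110000.00000000.00000000
Count leading 1s
Prefix: /12


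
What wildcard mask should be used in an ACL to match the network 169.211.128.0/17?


Subnet mask: 255.255.128.0
Wildcard = 255.255.255.255 - subnet mask
255 - 255 = 0
255 - 255 = 0
255 - 128 = 127
255 - 0 = 255
Wildcard: 0.0.127.255


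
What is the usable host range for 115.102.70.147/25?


Network: 115.102.70.128
Broadcast: 115.102.70.255
First usable = network + 1
Last usable = broadcast - 1
Range: 115.102.70.129 to 115.102.70.254


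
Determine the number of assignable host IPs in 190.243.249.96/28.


Host bits = 32 - 28 = 4
Total addresses = 2^4 = 16
Usable = total - 2 (network and broadcast)
Usable hosts: 14


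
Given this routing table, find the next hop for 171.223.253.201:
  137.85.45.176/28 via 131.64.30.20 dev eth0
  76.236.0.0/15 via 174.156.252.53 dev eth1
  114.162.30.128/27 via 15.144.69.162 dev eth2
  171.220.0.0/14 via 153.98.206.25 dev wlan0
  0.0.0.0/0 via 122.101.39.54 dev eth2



Longest prefix match for 171.223.253.201:
  /28 137.85.45.176: no
  /15 76.236.0.0: no
  /27 114.162.30.128: no
  /14 171.220.0.0: MATCH
  /0 0.0.0.0: MATCH
Selected: next-hop 153.98.206.25 via wlan0 (matched /14)


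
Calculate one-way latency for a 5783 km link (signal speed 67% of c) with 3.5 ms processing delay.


Speed = 0.67 * 3e5 km/s = 201000 km/s
Propagation delay = 5783 / 201000 = 0.0288 s = 28.7711 ms
Processing delay = 3.5 ms
Total one-way latency = 32.2711 ms


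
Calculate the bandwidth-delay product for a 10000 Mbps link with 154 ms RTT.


BDP = bandwidth * RTT
= 10000 Mbps * 154 ms
= 10000 * 1e6 * 154 / 1000 bits
= 1540000000 bits
= 192500000 bytes
= 187988.2812 KB
BDP = 1540000000 bits (192500000 bytes)


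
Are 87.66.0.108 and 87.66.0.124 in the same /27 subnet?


Mask: 255.255.255.224
87.66.0.108 AND mask = 87.66.0.96
87.66.0.124 AND mask = 87.66.0.96
Yes, same subnet (87.66.0.96)


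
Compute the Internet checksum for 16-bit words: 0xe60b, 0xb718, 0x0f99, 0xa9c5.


Sum all words (with carry folding):
+ 0xe60b = 0xe60b
+ 0xb718 = 0x9d24
+ 0x0f99 = 0xacbd
+ 0xa9c5 = 0x5683
One's complement: ~0x5683
Checksum = 0xa97c


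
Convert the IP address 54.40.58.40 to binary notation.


54 = 00110110
40 = 00101000
58 = 00111010
40 = 00101000
Binary: 00110110.00101000.00111010.00101000


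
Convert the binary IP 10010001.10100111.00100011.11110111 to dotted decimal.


10010001 = 145
10100111 = 167
00100011 = 35
11110111 = 247
IP: 145.167.35.247


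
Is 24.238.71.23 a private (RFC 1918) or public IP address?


RFC 1918 private ranges:
  10.0.0.0/8 (10.0.0.0 - 10.255.255.255)
  172.16.0.0/12 (172.16.0.0 - 172.31.255.255)
  192.168.0.0/16 (192.168.0.0 - 192.168.255.255)
Public (not in any RFC 1918 range)


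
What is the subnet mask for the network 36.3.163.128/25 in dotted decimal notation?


/25 means 25 network bits, 7 host bits
Binary: 11111111111111111111111110000000
Mask: 255.255.255.128


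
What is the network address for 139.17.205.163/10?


IP:   10001011.00010001.11001101.10100011
Mask: 11111111.11000000.00000000.00000000
AND operation:
Net:  10001011.00000000.00000000.00000000
Network: 139.0.0.0/10


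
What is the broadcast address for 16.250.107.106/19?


Network: 16.250.96.0/19
Host bits = 13
Set all host bits to 1:
Broadcast: 16.250.127.255


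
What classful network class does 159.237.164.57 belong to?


First octet: 159
Binary: 10011111
10xxxxxx -> Class B (128-191)
Class B, default mask 255.255.0.0 (/16)


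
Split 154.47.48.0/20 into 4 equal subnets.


New prefix = 20 + 2 = 22
Each subnet has 1024 addresses
  154.47.48.0/22
  154.47.52.0/22
  154.47.56.0/22
  154.47.60.0/22
Subnets: 154.47.48.0/22, 154.47.52.0/22, 154.47.56.0/22, 154.47.60.0/22


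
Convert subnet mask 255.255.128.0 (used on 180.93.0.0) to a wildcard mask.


Subnet mask: 255.255.128.0
Wildcard = 255.255.255.255 - subnet mask
255 - 255 = 0
255 - 255 = 0
255 - 128 = 127
255 - 0 = 255
Wildcard: 0.0.127.255


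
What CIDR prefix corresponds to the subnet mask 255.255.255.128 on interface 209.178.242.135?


Binary: 11111111.11111111.11111111.10000000
Count leading 1s
Prefix: /25


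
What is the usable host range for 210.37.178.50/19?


Network: 210.37.160.0
Broadcast: 210.37.191.255
First usable = network + 1
Last usable = broadcast - 1
Range: 210.37.160.1 to 210.37.191.254


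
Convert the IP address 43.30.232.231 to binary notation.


43 = 00101011
30 = 00011110
232 = 11101000
231 = 11100111
Binary: 00101011.00011110.11101000.11100111


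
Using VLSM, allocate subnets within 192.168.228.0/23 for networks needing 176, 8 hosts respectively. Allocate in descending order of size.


176 hosts -> /24 (254 usable): 192.168.228.0/24
8 hosts -> /28 (14 usable): 192.168.229.0/28
Allocation: 192.168.228.0/24 (176 hosts, 254 usable); 192.168.229.0/28 (8 hosts, 14 usable)


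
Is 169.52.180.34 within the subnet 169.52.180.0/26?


Subnet network: 169.52.180.0
Test IP AND mask: 169.52.180.0
Yes, 169.52.180.34 is in 169.52.180.0/26


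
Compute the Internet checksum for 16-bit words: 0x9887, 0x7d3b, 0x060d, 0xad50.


Sum all words (with carry folding):
+ 0x9887 = 0x9887
+ 0x7d3b = 0x15c3
+ 0x060d = 0x1bd0
+ 0xad50 = 0xc920
One's complement: ~0xc920
Checksum = 0x36df


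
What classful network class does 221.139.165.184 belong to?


First octet: 221
Binary: 11011101
110xxxxx -> Class C (192-223)
Class C, default mask 255.255.255.0 (/24)


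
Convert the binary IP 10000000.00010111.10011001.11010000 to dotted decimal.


10000000 = 128
00010111 = 23
10011001 = 153
11010000 = 208
IP: 128.23.153.208


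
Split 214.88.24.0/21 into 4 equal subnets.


New prefix = 21 + 2 = 23
Each subnet has 512 addresses
  214.88.24.0/23
  214.88.26.0/23
  214.88.28.0/23
  214.88.30.0/23
Subnets: 214.88.24.0/23, 214.88.26.0/23, 214.88.28.0/23, 214.88.30.0/23


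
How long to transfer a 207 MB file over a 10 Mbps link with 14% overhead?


Effective throughput = 10 * (1 - 14/100) = 8.6 Mbps
File size in Mb = 207 * 8 = 1656 Mb
Time = 1656 / 8.6
Time = 192.5581 seconds


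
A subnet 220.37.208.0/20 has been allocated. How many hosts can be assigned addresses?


Host bits = 32 - 20 = 12
Total addresses = 2^12 = 4096
Usable = total - 2 (network and broadcast)
Usable hosts: 4094


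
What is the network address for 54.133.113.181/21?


IP:   00110110.10000101.01110001.10110101
Mask: 11111111.11111111.11111000.00000000
AND operation:
Net:  00110110.10000101.01110000.00000000
Network: 54.133.112.0/21


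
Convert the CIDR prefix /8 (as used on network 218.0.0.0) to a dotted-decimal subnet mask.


/8 means 8 network bits, 24 host bits
Binary: 11111111000000000000000000000000
Mask: 255.0.0.0


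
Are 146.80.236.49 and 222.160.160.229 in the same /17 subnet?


Mask: 255.255.128.0
146.80.236.49 AND mask = 146.80.128.0
222.160.160.229 AND mask = 222.160.128.0
No, different subnets (146.80.128.0 vs 222.160.128.0)


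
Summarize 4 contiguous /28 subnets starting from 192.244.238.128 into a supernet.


Original prefix: /28
Number of subnets: 4 = 2^2
New prefix = 28 - 2 = 26
Supernet: 192.244.238.128/26


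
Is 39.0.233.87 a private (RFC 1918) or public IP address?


RFC 1918 private ranges:
  10.0.0.0/8 (10.0.0.0 - 10.255.255.255)
  172.16.0.0/12 (172.16.0.0 - 172.31.255.255)
  192.168.0.0/16 (192.168.0.0 - 192.168.255.255)
Public (not in any RFC 1918 range)


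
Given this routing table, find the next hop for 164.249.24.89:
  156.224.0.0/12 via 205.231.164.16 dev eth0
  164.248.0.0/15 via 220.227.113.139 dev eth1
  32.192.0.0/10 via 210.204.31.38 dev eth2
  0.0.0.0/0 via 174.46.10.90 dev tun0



Longest prefix match for 164.249.24.89:
  /12 156.224.0.0: no
  /15 164.248.0.0: MATCH
  /10 32.192.0.0: no
  /0 0.0.0.0: MATCH
Selected: next-hop 220.227.113.139 via eth1 (matched /15)


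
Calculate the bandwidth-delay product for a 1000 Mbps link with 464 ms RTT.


BDP = bandwidth * RTT
= 1000 Mbps * 464 ms
= 1000 * 1e6 * 464 / 1000 bits
= 464000000 bits
= 58000000 bytes
= 56640.625 KB
BDP = 464000000 bits (58000000 bytes)


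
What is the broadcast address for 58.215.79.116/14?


Network: 58.212.0.0/14
Host bits = 18
Set all host bits to 1:
Broadcast: 58.215.255.255


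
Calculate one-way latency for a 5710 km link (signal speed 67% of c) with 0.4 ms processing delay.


Speed = 0.67 * 3e5 km/s = 201000 km/s
Propagation delay = 5710 / 201000 = 0.0284 s = 28.408 ms
Processing delay = 0.4 ms
Total one-way latency = 28.808 ms


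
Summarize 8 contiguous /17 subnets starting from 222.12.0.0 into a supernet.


Original prefix: /17
Number of subnets: 8 = 2^3
New prefix = 17 - 3 = 14
Supernet: 222.12.0.0/14


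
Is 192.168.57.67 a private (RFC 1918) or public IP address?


RFC 1918 private ranges:
  10.0.0.0/8 (10.0.0.0 - 10.255.255.255)
  172.16.0.0/12 (172.16.0.0 - 172.31.255.255)
  192.168.0.0/16 (192.168.0.0 - 192.168.255.255)
Private (in 192.168.0.0/16)


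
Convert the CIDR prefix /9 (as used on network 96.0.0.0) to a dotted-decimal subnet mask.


/9 means 9 network bits, 23 host bits
Binary: 11111111100000000000000000000000
Mask: 255.128.0.0


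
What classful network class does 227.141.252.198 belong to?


First octet: 227
Binary: 11100011
1110xxxx -> Class D (224-239)
Class D (multicast), default mask N/A


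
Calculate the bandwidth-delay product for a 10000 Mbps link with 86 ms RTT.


BDP = bandwidth * RTT
= 10000 Mbps * 86 ms
= 10000 * 1e6 * 86 / 1000 bits
= 860000000 bits
= 107500000 bytes
= 104980.4688 KB
BDP = 860000000 bits (107500000 bytes)


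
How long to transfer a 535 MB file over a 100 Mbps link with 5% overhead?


Effective throughput = 100 * (1 - 5/100) = 95 Mbps
File size in Mb = 535 * 8 = 4280 Mb
Time = 4280 / 95
Time = 45.0526 seconds


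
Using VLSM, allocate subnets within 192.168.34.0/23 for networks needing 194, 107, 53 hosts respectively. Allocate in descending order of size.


194 hosts -> /24 (254 usable): 192.168.34.0/24
107 hosts -> /25 (126 usable): 192.168.35.0/25
53 hosts -> /26 (62 usable): 192.168.35.128/26
Allocation: 192.168.34.0/24 (194 hosts, 254 usable); 192.168.35.0/25 (107 hosts, 126 usable); 192.168.35.128/26 (53 hosts, 62 usable)


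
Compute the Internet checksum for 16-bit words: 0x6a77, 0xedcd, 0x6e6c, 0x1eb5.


Sum all words (with carry folding):
+ 0x6a77 = 0x6a77
+ 0xedcd = 0x5845
+ 0x6e6c = 0xc6b1
+ 0x1eb5 = 0xe566
One's complement: ~0xe566
Checksum = 0x1a99


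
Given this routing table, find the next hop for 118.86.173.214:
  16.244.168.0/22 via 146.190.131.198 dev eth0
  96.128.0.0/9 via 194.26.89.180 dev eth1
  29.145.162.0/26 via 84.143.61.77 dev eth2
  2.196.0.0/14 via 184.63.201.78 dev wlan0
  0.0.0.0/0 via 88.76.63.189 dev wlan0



Longest prefix match for 118.86.173.214:
  /22 16.244.168.0: no
  /9 96.128.0.0: no
  /26 29.145.162.0: no
  /14 2.196.0.0: no
  /0 0.0.0.0: MATCH
Selected: next-hop 88.76.63.189 via wlan0 (matched /0)


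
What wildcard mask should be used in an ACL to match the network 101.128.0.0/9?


Subnet mask: 255.128.0.0
Wildcard = 255.255.255.255 - subnet mask
255 - 255 = 0
255 - 128 = 127
255 - 0 = 255
255 - 0 = 255
Wildcard: 0.127.255.255


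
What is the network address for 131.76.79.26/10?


IP:   10000011.01001100.01001111.00011010
Mask: 11111111.11000000.00000000.00000000
AND operation:
Net:  10000011.01000000.00000000.00000000
Network: 131.64.0.0/10


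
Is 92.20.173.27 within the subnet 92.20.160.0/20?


Subnet network: 92.20.160.0
Test IP AND mask: 92.20.160.0
Yes, 92.20.173.27 is in 92.20.160.0/20


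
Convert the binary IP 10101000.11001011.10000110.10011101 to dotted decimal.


10101000 = 168
11001011 = 203
10000110 = 134
10011101 = 157
IP: 168.203.134.157


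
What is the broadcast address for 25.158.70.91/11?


Network: 25.128.0.0/11
Host bits = 21
Set all host bits to 1:
Broadcast: 25.159.255.255


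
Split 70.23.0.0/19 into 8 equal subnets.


New prefix = 19 + 3 = 22
Each subnet has 1024 addresses
  70.23.0.0/22
  70.23.4.0/22
  70.23.8.0/22
  70.23.12.0/22
  70.23.16.0/22
  70.23.20.0/22
  70.23.24.0/22
  70.23.28.0/22
Subnets: 70.23.0.0/22, 70.23.4.0/22, 70.23.8.0/22, 70.23.12.0/22, 70.23.16.0/22, 70.23.20.0/22, 70.23.24.0/22, 70.23.28.0/22


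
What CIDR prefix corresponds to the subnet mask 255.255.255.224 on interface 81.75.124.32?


Binary: 11111111.11111111.11111111.11100000
Count leading 1s
Prefix: /27


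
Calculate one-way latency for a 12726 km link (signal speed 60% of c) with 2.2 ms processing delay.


Speed = 0.6 * 3e5 km/s = 180000 km/s
Propagation delay = 12726 / 180000 = 0.0707 s = 70.7 ms
Processing delay = 2.2 ms
Total one-way latency = 72.9 ms


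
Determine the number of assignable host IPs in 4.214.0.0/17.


Host bits = 32 - 17 = 15
Total addresses = 2^15 = 32768
Usable = total - 2 (network and broadcast)
Usable hosts: 32766


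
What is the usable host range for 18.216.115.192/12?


Network: 18.208.0.0
Broadcast: 18.223.255.255
First usable = network + 1
Last usable = broadcast - 1
Range: 18.208.0.1 to 18.223.255.254


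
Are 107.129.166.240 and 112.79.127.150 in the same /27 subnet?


Mask: 255.255.255.224
107.129.166.240 AND mask = 107.129.166.224
112.79.127.150 AND mask = 112.79.127.128
No, different subnets (107.129.166.224 vs 112.79.127.128)


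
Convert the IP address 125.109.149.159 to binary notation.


125 = 01111101
109 = 01101101
149 = 10010101
159 = 10011111
Binary: 01111101.01101101.10010101.10011111


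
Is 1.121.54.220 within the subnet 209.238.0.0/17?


Subnet network: 209.238.0.0
Test IP AND mask: 1.121.0.0
No, 1.121.54.220 is not in 209.238.0.0/17


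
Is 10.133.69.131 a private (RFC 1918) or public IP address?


RFC 1918 private ranges:
  10.0.0.0/8 (10.0.0.0 - 10.255.255.255)
  172.16.0.0/12 (172.16.0.0 - 172.31.255.255)
  192.168.0.0/16 (192.168.0.0 - 192.168.255.255)
Private (in 10.0.0.0/8)


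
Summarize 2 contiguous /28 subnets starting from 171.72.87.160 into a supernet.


Original prefix: /28
Number of subnets: 2 = 2^1
New prefix = 28 - 1 = 27
Supernet: 171.72.87.160/27


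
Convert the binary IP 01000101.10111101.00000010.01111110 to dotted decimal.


01000101 = 69
10111101 = 189
00000010 = 2
01111110 = 126
IP: 69.189.2.126


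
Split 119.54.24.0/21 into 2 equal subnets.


New prefix = 21 + 1 = 22
Each subnet has 1024 addresses
  119.54.24.0/22
  119.54.28.0/22
Subnets: 119.54.24.0/22, 119.54.28.0/22


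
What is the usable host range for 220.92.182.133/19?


Network: 220.92.160.0
Broadcast: 220.92.191.255
First usable = network + 1
Last usable = broadcast - 1
Range: 220.92.160.1 to 220.92.191.254


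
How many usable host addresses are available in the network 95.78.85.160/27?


Host bits = 32 - 27 = 5
Total addresses = 2^5 = 32
Usable = total - 2 (network and broadcast)
Usable hosts: 30


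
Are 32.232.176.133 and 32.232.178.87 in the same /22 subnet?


Mask: 255.255.252.0
32.232.176.133 AND mask = 32.232.176.0
32.232.178.87 AND mask = 32.232.176.0
Yes, same subnet (32.232.176.0)


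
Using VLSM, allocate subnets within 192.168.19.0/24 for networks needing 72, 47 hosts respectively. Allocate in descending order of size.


72 hosts -> /25 (126 usable): 192.168.19.0/25
47 hosts -> /26 (62 usable): 192.168.19.128/26
Allocation: 192.168.19.0/25 (72 hosts, 126 usable); 192.168.19.128/26 (47 hosts, 62 usable)


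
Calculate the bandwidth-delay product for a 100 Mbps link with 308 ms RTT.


BDP = bandwidth * RTT
= 100 Mbps * 308 ms
= 100 * 1e6 * 308 / 1000 bits
= 30800000 bits
= 3850000 bytes
= 3759.7656 KB
BDP = 30800000 bits (3850000 bytes)


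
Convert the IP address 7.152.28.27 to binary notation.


7 = 00000111
152 = 10011000
28 = 00011100
27 = 00011011
Binary: 00000111.10011000.00011100.00011011


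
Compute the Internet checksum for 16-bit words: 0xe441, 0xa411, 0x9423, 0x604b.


Sum all words (with carry folding):
+ 0xe441 = 0xe441
+ 0xa411 = 0x8853
+ 0x9423 = 0x1c77
+ 0x604b = 0x7cc2
One's complement: ~0x7cc2
Checksum = 0x833d


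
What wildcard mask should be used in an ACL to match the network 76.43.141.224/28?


Subnet mask: 255.255.255.240
Wildcard = 255.255.255.255 - subnet mask
255 - 255 = 0
255 - 255 = 0
255 - 255 = 0
255 - 240 = 15
Wildcard: 0.0.0.15


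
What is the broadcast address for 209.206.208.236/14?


Network: 209.204.0.0/14
Host bits = 18
Set all host bits to 1:
Broadcast: 209.207.255.255


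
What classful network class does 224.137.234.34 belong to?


First octet: 224
Binary: 11100000
1110xxxx -> Class D (224-239)
Class D (multicast), default mask N/A


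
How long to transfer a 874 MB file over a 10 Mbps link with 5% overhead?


Effective throughput = 10 * (1 - 5/100) = 9.5 Mbps
File size in Mb = 874 * 8 = 6992 Mb
Time = 6992 / 9.5
Time = 736 seconds


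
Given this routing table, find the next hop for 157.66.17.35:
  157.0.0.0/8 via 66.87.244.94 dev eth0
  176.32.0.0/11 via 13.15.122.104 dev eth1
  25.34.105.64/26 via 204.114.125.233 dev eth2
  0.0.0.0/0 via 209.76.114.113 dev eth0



Longest prefix match for 157.66.17.35:
  /8 157.0.0.0: MATCH
  /11 176.32.0.0: no
  /26 25.34.105.64: no
  /0 0.0.0.0: MATCH
Selected: next-hop 66.87.244.94 via eth0 (matched /8)


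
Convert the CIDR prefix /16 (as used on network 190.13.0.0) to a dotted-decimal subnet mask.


/16 means 16 network bits, 16 host bits
Binary: 11111111111111110000000000000000
Mask: 255.255.0.0


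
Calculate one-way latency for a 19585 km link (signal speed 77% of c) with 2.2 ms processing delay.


Speed = 0.77 * 3e5 km/s = 231000 km/s
Propagation delay = 19585 / 231000 = 0.0848 s = 84.7835 ms
Processing delay = 2.2 ms
Total one-way latency = 86.9835 ms


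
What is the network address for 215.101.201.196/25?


IP:   11010111.01100101.11001001.11000100
Mask: 11111111.11111111.11111111.10000000
AND operation:
Net:  11010111.01100101.11001001.10000000
Network: 215.101.201.128/25


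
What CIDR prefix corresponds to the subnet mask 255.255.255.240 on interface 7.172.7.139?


Binary: 11111111.11111111.11111111.11110000
Count leading 1s
Prefix: /28


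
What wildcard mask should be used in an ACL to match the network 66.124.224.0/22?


Subnet mask: 255.255.252.0
Wildcard = 255.255.255.255 - subnet mask
255 - 255 = 0
255 - 255 = 0
255 - 252 = 3
255 - 0 = 255
Wildcard: 0.0.3.255


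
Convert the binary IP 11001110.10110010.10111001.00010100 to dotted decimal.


11001110 = 206
10110010 = 178
10111001 = 185
00010100 = 20
IP: 206.178.185.20


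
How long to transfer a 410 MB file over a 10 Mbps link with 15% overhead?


Effective throughput = 10 * (1 - 15/100) = 8.5 Mbps
File size in Mb = 410 * 8 = 3280 Mb
Time = 3280 / 8.5
Time = 385.8824 seconds


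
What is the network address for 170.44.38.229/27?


IP:   10101010.00101100.00100110.11100101
Mask: 11111111.11111111.11111111.11100000
AND operation:
Net:  10101010.00101100.00100110.11100000
Network: 170.44.38.224/27


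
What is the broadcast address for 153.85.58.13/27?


Network: 153.85.58.0/27
Host bits = 5
Set all host bits to 1:
Broadcast: 153.85.58.31


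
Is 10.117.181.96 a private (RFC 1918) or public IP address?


RFC 1918 private ranges:
  10.0.0.0/8 (10.0.0.0 - 10.255.255.255)
  172.16.0.0/12 (172.16.0.0 - 172.31.255.255)
  192.168.0.0/16 (192.168.0.0 - 192.168.255.255)
Private (in 10.0.0.0/8)


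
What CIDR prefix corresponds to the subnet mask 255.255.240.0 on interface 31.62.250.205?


Binary: 11111111.11111111.11110000.00000000
Count leading 1s
Prefix: /20


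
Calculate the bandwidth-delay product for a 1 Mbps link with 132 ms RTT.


BDP = bandwidth * RTT
= 1 Mbps * 132 ms
= 1 * 1e6 * 132 / 1000 bits
= 132000 bits
= 16500 bytes
= 16.1133 KB
BDP = 132000 bits (16500 bytes)


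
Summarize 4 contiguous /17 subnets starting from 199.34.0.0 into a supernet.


Original prefix: /17
Number of subnets: 4 = 2^2
New prefix = 17 - 2 = 15
Supernet: 199.34.0.0/15
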